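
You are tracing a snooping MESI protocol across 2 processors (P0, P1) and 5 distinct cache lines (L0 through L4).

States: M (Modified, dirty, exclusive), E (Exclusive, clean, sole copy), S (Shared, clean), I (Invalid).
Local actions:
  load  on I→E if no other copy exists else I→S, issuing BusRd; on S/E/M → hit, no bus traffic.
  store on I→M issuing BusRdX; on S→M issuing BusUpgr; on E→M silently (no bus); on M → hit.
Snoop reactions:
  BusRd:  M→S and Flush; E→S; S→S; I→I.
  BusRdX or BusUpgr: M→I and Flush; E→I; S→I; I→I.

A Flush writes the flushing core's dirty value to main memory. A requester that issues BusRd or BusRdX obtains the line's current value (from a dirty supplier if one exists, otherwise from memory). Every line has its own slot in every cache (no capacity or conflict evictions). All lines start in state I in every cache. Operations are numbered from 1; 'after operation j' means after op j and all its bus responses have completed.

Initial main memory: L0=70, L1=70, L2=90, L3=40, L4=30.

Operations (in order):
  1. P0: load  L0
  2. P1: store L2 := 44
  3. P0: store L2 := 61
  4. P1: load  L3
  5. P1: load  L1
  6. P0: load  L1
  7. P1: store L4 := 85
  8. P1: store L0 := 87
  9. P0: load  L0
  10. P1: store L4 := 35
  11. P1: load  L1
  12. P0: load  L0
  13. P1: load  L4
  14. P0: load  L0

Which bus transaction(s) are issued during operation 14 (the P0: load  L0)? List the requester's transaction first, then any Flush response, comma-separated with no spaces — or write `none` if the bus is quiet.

  op1 P0: load  L0 → E/I on L0; bus BusRd; mem=70
  op2 P1: store L2 := 44 → I/M on L2; bus BusRdX; mem=90
  op3 P0: store L2 := 61 → M/I on L2; bus BusRdX Flush; mem=44
  op4 P1: load  L3 → I/E on L3; bus BusRd; mem=40
  op5 P1: load  L1 → I/E on L1; bus BusRd; mem=70
  op6 P0: load  L1 → S/S on L1; bus BusRd; mem=70
  op7 P1: store L4 := 85 → I/M on L4; bus BusRdX; mem=30
  op8 P1: store L0 := 87 → I/M on L0; bus BusRdX; mem=70
  op9 P0: load  L0 → S/S on L0; bus BusRd Flush; mem=87
  op10 P1: store L4 := 35 → I/M on L4; bus (none); mem=30
  op11 P1: load  L1 → S/S on L1; bus (none); mem=70
  op12 P0: load  L0 → S/S on L0; bus (none); mem=87
  op13 P1: load  L4 → I/M on L4; bus (none); mem=30
  op14 P0: load  L0 → S/S on L0; bus (none); mem=87

bus = none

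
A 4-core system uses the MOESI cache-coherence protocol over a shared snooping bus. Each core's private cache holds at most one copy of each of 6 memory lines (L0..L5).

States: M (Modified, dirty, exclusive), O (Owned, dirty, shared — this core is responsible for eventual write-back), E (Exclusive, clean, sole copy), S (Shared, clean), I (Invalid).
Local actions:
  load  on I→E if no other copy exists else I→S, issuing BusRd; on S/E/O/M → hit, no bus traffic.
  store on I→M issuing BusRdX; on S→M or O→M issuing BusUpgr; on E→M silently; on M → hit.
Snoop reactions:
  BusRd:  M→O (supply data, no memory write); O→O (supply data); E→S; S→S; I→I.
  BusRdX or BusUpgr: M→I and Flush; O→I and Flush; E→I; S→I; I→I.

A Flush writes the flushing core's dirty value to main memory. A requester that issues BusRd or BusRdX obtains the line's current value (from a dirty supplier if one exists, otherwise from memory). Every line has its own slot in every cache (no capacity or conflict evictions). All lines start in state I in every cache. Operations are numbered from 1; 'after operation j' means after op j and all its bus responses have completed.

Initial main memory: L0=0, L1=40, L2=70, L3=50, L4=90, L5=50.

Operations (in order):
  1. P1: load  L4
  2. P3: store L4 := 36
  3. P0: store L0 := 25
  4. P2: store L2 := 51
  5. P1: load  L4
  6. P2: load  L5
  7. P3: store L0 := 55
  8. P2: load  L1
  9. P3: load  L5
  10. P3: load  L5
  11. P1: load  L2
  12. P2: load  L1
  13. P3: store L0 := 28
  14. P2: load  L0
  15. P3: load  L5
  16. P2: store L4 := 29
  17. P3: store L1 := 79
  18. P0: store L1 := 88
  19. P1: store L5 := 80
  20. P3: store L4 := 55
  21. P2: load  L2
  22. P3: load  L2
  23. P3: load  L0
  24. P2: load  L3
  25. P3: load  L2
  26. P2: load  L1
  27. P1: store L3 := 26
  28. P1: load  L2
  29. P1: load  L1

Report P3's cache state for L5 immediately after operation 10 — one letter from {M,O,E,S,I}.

state = S

1. P1: load  L4  bus=[BusRd]  L4: P0=I P1=E P2=I P3=I  mem[L4]=90
2. P3: store L4 := 36  bus=[BusRdX]  L4: P0=I P1=I P2=I P3=M  mem[L4]=90
3. P0: store L0 := 25  bus=[BusRdX]  L0: P0=M P1=I P2=I P3=I  mem[L0]=0
4. P2: store L2 := 51  bus=[BusRdX]  L2: P0=I P1=I P2=M P3=I  mem[L2]=70
5. P1: load  L4  bus=[BusRd]  L4: P0=I P1=S P2=I P3=O  mem[L4]=90
6. P2: load  L5  bus=[BusRd]  L5: P0=I P1=I P2=E P3=I  mem[L5]=50
7. P3: store L0 := 55  bus=[BusRdX,Flush]  L0: P0=I P1=I P2=I P3=M  mem[L0]=25
8. P2: load  L1  bus=[BusRd]  L1: P0=I P1=I P2=E P3=I  mem[L1]=40
9. P3: load  L5  bus=[BusRd]  L5: P0=I P1=I P2=S P3=S  mem[L5]=50
10. P3: load  L5  bus=[-]  L5: P0=I P1=I P2=S P3=S  mem[L5]=50
11. P1: load  L2  bus=[BusRd]  L2: P0=I P1=S P2=O P3=I  mem[L2]=70
12. P2: load  L1  bus=[-]  L1: P0=I P1=I P2=E P3=I  mem[L1]=40
13. P3: store L0 := 28  bus=[-]  L0: P0=I P1=I P2=I P3=M  mem[L0]=25
14. P2: load  L0  bus=[BusRd]  L0: P0=I P1=I P2=S P3=O  mem[L0]=25
15. P3: load  L5  bus=[-]  L5: P0=I P1=I P2=S P3=S  mem[L5]=50
16. P2: store L4 := 29  bus=[BusRdX,Flush]  L4: P0=I P1=I P2=M P3=I  mem[L4]=36
17. P3: store L1 := 79  bus=[BusRdX]  L1: P0=I P1=I P2=I P3=M  mem[L1]=40
18. P0: store L1 := 88  bus=[BusRdX,Flush]  L1: P0=M P1=I P2=I P3=I  mem[L1]=79
19. P1: store L5 := 80  bus=[BusRdX]  L5: P0=I P1=M P2=I P3=I  mem[L5]=50
20. P3: store L4 := 55  bus=[BusRdX,Flush]  L4: P0=I P1=I P2=I P3=M  mem[L4]=29
21. P2: load  L2  bus=[-]  L2: P0=I P1=S P2=O P3=I  mem[L2]=70
22. P3: load  L2  bus=[BusRd]  L2: P0=I P1=S P2=O P3=S  mem[L2]=70
23. P3: load  L0  bus=[-]  L0: P0=I P1=I P2=S P3=O  mem[L0]=25
24. P2: load  L3  bus=[BusRd]  L3: P0=I P1=I P2=E P3=I  mem[L3]=50
25. P3: load  L2  bus=[-]  L2: P0=I P1=S P2=O P3=S  mem[L2]=70
26. P2: load  L1  bus=[BusRd]  L1: P0=O P1=I P2=S P3=I  mem[L1]=79
27. P1: store L3 := 26  bus=[BusRdX]  L3: P0=I P1=M P2=I P3=I  mem[L3]=50
28. P1: load  L2  bus=[-]  L2: P0=I P1=S P2=O P3=S  mem[L2]=70
29. P1: load  L1  bus=[BusRd]  L1: P0=O P1=S P2=S P3=I  mem[L1]=79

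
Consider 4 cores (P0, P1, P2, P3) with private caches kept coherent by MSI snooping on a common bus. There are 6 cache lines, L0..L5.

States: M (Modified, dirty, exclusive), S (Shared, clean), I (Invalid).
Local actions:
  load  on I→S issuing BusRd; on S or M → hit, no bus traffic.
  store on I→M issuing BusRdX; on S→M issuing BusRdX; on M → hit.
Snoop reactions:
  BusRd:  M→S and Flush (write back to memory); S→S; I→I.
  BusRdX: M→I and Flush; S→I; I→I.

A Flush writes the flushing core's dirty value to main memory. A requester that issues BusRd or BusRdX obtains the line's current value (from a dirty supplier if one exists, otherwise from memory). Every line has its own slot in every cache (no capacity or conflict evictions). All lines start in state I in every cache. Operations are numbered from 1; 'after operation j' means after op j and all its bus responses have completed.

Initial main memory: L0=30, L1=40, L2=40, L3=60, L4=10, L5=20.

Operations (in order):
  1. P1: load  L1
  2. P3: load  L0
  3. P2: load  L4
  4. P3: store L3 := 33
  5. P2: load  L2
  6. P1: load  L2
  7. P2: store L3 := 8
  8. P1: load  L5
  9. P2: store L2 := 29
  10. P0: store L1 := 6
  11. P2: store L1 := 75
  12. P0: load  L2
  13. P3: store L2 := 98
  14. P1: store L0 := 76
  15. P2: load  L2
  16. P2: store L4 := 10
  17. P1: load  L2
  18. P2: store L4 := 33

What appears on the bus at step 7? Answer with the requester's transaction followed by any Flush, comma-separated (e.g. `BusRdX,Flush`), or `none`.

step 1: P1: load  L1  ⟶  ISII  (L1)  txn=BusRd  M[L1]=40
step 2: P3: load  L0  ⟶  IIIS  (L0)  txn=BusRd  M[L0]=30
step 3: P2: load  L4  ⟶  IISI  (L4)  txn=BusRd  M[L4]=10
step 4: P3: store L3 := 33  ⟶  IIIM  (L3)  txn=BusRdX  M[L3]=60
step 5: P2: load  L2  ⟶  IISI  (L2)  txn=BusRd  M[L2]=40
step 6: P1: load  L2  ⟶  ISSI  (L2)  txn=BusRd  M[L2]=40
step 7: P2: store L3 := 8  ⟶  IIMI  (L3)  txn=BusRdX+Flush  M[L3]=33
step 8: P1: load  L5  ⟶  ISII  (L5)  txn=BusRd  M[L5]=20
step 9: P2: store L2 := 29  ⟶  IIMI  (L2)  txn=BusRdX  M[L2]=40
step 10: P0: store L1 := 6  ⟶  MIII  (L1)  txn=BusRdX  M[L1]=40
step 11: P2: store L1 := 75  ⟶  IIMI  (L1)  txn=BusRdX+Flush  M[L1]=6
step 12: P0: load  L2  ⟶  SISI  (L2)  txn=BusRd+Flush  M[L2]=29
step 13: P3: store L2 := 98  ⟶  IIIM  (L2)  txn=BusRdX  M[L2]=29
step 14: P1: store L0 := 76  ⟶  IMII  (L0)  txn=BusRdX  M[L0]=30
step 15: P2: load  L2  ⟶  IISS  (L2)  txn=BusRd+Flush  M[L2]=98
step 16: P2: store L4 := 10  ⟶  IIMI  (L4)  txn=BusRdX  M[L4]=10
step 17: P1: load  L2  ⟶  ISSS  (L2)  txn=BusRd  M[L2]=98
step 18: P2: store L4 := 33  ⟶  IIMI  (L4)  txn=∅  M[L4]=10

bus = BusRdX,Flush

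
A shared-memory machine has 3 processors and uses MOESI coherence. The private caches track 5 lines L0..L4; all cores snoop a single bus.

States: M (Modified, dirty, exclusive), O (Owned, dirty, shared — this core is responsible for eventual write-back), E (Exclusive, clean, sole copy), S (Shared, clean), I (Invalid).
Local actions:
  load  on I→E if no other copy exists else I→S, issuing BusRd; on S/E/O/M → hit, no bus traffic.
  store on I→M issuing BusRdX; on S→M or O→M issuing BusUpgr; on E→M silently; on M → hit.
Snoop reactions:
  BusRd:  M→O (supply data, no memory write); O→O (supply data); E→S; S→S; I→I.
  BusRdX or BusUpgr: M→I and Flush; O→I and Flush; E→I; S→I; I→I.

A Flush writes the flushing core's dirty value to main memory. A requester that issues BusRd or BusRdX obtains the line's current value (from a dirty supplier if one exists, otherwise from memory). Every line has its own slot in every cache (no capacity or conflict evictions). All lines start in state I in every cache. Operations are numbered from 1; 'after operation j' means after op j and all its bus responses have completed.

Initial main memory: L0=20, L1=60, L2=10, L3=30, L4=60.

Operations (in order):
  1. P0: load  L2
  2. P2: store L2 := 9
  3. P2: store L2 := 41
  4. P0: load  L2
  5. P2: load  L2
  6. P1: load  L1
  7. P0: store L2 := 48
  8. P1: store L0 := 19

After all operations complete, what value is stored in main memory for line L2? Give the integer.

  op1 P0: load  L2 → E/I/I on L2; bus BusRd; mem=10
  op2 P2: store L2 := 9 → I/I/M on L2; bus BusRdX; mem=10
  op3 P2: store L2 := 41 → I/I/M on L2; bus (none); mem=10
  op4 P0: load  L2 → S/I/O on L2; bus BusRd; mem=10
  op5 P2: load  L2 → S/I/O on L2; bus (none); mem=10
  op6 P1: load  L1 → I/E/I on L1; bus BusRd; mem=60
  op7 P0: store L2 := 48 → M/I/I on L2; bus BusUpgr Flush; mem=41
  op8 P1: store L0 := 19 → I/M/I on L0; bus BusRdX; mem=20

memory[L2] = 41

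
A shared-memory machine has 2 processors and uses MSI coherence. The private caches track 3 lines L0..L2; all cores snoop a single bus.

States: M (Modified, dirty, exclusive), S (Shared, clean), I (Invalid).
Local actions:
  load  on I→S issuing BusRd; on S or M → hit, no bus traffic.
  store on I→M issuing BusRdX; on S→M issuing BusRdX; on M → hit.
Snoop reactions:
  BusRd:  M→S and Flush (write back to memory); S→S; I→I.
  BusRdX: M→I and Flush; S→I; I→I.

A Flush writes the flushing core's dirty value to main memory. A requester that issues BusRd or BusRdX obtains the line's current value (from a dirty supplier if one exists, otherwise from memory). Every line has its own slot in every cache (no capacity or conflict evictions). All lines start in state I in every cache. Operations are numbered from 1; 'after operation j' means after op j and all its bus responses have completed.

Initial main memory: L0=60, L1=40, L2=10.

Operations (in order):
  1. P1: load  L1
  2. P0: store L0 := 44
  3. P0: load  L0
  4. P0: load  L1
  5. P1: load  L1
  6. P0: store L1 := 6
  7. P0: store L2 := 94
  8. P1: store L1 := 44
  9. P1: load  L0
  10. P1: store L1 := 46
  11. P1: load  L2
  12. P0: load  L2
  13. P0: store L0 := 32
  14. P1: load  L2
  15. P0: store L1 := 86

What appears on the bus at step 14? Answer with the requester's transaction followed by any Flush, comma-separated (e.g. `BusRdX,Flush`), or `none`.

bus = none

1. P1: load  L1  bus=[BusRd]  L1: P0=I P1=S  mem[L1]=40
2. P0: store L0 := 44  bus=[BusRdX]  L0: P0=M P1=I  mem[L0]=60
3. P0: load  L0  bus=[-]  L0: P0=M P1=I  mem[L0]=60
4. P0: load  L1  bus=[BusRd]  L1: P0=S P1=S  mem[L1]=40
5. P1: load  L1  bus=[-]  L1: P0=S P1=S  mem[L1]=40
6. P0: store L1 := 6  bus=[BusRdX]  L1: P0=M P1=I  mem[L1]=40
7. P0: store L2 := 94  bus=[BusRdX]  L2: P0=M P1=I  mem[L2]=10
8. P1: store L1 := 44  bus=[BusRdX,Flush]  L1: P0=I P1=M  mem[L1]=6
9. P1: load  L0  bus=[BusRd,Flush]  L0: P0=S P1=S  mem[L0]=44
10. P1: store L1 := 46  bus=[-]  L1: P0=I P1=M  mem[L1]=6
11. P1: load  L2  bus=[BusRd,Flush]  L2: P0=S P1=S  mem[L2]=94
12. P0: load  L2  bus=[-]  L2: P0=S P1=S  mem[L2]=94
13. P0: store L0 := 32  bus=[BusRdX]  L0: P0=M P1=I  mem[L0]=44
14. P1: load  L2  bus=[-]  L2: P0=S P1=S  mem[L2]=94
15. P0: store L1 := 86  bus=[BusRdX,Flush]  L1: P0=M P1=I  mem[L1]=46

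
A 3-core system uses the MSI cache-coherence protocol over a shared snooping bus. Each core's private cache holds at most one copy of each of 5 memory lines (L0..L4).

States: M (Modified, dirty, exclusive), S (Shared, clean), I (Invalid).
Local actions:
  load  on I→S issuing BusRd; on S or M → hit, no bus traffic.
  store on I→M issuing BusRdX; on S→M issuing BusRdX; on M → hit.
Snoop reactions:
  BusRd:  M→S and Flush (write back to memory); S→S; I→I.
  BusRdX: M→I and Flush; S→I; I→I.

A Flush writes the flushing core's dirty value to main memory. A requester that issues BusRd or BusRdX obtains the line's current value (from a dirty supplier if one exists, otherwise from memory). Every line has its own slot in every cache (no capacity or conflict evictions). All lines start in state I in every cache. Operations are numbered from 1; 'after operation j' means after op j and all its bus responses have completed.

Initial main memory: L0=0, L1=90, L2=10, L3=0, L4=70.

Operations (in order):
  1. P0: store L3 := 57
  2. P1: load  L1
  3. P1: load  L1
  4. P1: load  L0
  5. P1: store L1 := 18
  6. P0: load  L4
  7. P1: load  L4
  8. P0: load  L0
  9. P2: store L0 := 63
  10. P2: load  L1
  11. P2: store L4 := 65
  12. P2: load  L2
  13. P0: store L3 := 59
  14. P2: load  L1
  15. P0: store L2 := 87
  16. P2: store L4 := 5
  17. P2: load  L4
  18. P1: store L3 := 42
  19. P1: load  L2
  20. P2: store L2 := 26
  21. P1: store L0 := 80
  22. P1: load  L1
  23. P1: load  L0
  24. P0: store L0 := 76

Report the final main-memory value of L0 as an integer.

[1] P0: store L3 := 57 | P0:M(57), P1:I, P2:I | bus: BusRdX
[2] P1: load  L1 | P0:I, P1:S(90), P2:I | bus: BusRd
[3] P1: load  L1 | P0:I, P1:S(90), P2:I | bus: none
[4] P1: load  L0 | P0:I, P1:S(0), P2:I | bus: BusRd
[5] P1: store L1 := 18 | P0:I, P1:M(18), P2:I | bus: BusRdX
[6] P0: load  L4 | P0:S(70), P1:I, P2:I | bus: BusRd
[7] P1: load  L4 | P0:S(70), P1:S(70), P2:I | bus: BusRd
[8] P0: load  L0 | P0:S(0), P1:S(0), P2:I | bus: BusRd
[9] P2: store L0 := 63 | P0:I, P1:I, P2:M(63) | bus: BusRdX
[10] P2: load  L1 | P0:I, P1:S(18), P2:S(18) | bus: BusRd,Flush
[11] P2: store L4 := 65 | P0:I, P1:I, P2:M(65) | bus: BusRdX
[12] P2: load  L2 | P0:I, P1:I, P2:S(10) | bus: BusRd
[13] P0: store L3 := 59 | P0:M(59), P1:I, P2:I | bus: none
[14] P2: load  L1 | P0:I, P1:S(18), P2:S(18) | bus: none
[15] P0: store L2 := 87 | P0:M(87), P1:I, P2:I | bus: BusRdX
[16] P2: store L4 := 5 | P0:I, P1:I, P2:M(5) | bus: none
[17] P2: load  L4 | P0:I, P1:I, P2:M(5) | bus: none
[18] P1: store L3 := 42 | P0:I, P1:M(42), P2:I | bus: BusRdX,Flush
[19] P1: load  L2 | P0:S(87), P1:S(87), P2:I | bus: BusRd,Flush
[20] P2: store L2 := 26 | P0:I, P1:I, P2:M(26) | bus: BusRdX
[21] P1: store L0 := 80 | P0:I, P1:M(80), P2:I | bus: BusRdX,Flush
[22] P1: load  L1 | P0:I, P1:S(18), P2:S(18) | bus: none
[23] P1: load  L0 | P0:I, P1:M(80), P2:I | bus: none
[24] P0: store L0 := 76 | P0:M(76), P1:I, P2:I | bus: BusRdX,Flush

memory[L0] = 80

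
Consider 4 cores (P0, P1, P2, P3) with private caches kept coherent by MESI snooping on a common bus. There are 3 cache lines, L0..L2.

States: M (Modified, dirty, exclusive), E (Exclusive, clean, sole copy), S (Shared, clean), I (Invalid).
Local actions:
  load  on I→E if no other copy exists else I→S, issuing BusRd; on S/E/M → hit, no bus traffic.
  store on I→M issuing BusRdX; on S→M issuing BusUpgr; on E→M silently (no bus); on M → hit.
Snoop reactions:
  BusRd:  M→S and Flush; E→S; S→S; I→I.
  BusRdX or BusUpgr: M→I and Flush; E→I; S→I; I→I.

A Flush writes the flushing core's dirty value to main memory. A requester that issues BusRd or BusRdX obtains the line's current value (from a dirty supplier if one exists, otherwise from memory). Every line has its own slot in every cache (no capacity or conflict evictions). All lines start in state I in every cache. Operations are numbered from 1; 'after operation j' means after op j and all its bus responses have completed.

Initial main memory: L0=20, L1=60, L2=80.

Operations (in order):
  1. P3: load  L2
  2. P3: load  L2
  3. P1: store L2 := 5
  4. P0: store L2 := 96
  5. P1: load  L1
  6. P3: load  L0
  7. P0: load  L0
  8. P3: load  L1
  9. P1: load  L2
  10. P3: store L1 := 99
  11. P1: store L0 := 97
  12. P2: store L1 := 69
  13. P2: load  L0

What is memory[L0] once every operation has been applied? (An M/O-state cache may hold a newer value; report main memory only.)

memory[L0] = 97

  op1 P3: load  L2 → I/I/I/E on L2; bus BusRd; mem=80
  op2 P3: load  L2 → I/I/I/E on L2; bus (none); mem=80
  op3 P1: store L2 := 5 → I/M/I/I on L2; bus BusRdX; mem=80
  op4 P0: store L2 := 96 → M/I/I/I on L2; bus BusRdX Flush; mem=5
  op5 P1: load  L1 → I/E/I/I on L1; bus BusRd; mem=60
  op6 P3: load  L0 → I/I/I/E on L0; bus BusRd; mem=20
  op7 P0: load  L0 → S/I/I/S on L0; bus BusRd; mem=20
  op8 P3: load  L1 → I/S/I/S on L1; bus BusRd; mem=60
  op9 P1: load  L2 → S/S/I/I on L2; bus BusRd Flush; mem=96
  op10 P3: store L1 := 99 → I/I/I/M on L1; bus BusUpgr; mem=60
  op11 P1: store L0 := 97 → I/M/I/I on L0; bus BusRdX; mem=20
  op12 P2: store L1 := 69 → I/I/M/I on L1; bus BusRdX Flush; mem=99
  op13 P2: load  L0 → I/S/S/I on L0; bus BusRd Flush; mem=97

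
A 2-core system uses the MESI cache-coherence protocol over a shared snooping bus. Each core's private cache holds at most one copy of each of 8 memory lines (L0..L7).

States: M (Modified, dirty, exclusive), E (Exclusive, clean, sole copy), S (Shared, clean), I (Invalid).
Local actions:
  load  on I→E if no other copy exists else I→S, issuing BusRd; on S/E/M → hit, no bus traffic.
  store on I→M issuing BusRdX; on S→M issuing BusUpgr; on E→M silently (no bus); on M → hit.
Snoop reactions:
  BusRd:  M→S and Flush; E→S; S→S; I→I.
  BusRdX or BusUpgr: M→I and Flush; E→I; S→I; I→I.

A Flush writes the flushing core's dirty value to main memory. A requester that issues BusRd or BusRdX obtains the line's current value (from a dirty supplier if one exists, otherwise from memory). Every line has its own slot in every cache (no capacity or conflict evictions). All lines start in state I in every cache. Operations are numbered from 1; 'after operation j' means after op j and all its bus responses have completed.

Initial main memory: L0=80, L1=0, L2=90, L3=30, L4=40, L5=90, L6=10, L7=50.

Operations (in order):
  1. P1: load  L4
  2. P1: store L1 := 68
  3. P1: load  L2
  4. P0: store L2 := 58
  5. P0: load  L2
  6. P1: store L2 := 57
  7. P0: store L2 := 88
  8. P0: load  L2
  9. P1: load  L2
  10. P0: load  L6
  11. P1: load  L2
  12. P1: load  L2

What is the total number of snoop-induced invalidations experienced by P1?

step 1: P1: load  L4  ⟶  IE  (L4)  txn=BusRd  M[L4]=40
step 2: P1: store L1 := 68  ⟶  IM  (L1)  txn=BusRdX  M[L1]=0
step 3: P1: load  L2  ⟶  IE  (L2)  txn=BusRd  M[L2]=90
step 4: P0: store L2 := 58  ⟶  MI  (L2)  txn=BusRdX  M[L2]=90
step 5: P0: load  L2  ⟶  MI  (L2)  txn=∅  M[L2]=90
step 6: P1: store L2 := 57  ⟶  IM  (L2)  txn=BusRdX+Flush  M[L2]=58
step 7: P0: store L2 := 88  ⟶  MI  (L2)  txn=BusRdX+Flush  M[L2]=57
step 8: P0: load  L2  ⟶  MI  (L2)  txn=∅  M[L2]=57
step 9: P1: load  L2  ⟶  SS  (L2)  txn=BusRd+Flush  M[L2]=88
step 10: P0: load  L6  ⟶  EI  (L6)  txn=BusRd  M[L6]=10
step 11: P1: load  L2  ⟶  SS  (L2)  txn=∅  M[L2]=88
step 12: P1: load  L2  ⟶  SS  (L2)  txn=∅  M[L2]=88

invalidations = 2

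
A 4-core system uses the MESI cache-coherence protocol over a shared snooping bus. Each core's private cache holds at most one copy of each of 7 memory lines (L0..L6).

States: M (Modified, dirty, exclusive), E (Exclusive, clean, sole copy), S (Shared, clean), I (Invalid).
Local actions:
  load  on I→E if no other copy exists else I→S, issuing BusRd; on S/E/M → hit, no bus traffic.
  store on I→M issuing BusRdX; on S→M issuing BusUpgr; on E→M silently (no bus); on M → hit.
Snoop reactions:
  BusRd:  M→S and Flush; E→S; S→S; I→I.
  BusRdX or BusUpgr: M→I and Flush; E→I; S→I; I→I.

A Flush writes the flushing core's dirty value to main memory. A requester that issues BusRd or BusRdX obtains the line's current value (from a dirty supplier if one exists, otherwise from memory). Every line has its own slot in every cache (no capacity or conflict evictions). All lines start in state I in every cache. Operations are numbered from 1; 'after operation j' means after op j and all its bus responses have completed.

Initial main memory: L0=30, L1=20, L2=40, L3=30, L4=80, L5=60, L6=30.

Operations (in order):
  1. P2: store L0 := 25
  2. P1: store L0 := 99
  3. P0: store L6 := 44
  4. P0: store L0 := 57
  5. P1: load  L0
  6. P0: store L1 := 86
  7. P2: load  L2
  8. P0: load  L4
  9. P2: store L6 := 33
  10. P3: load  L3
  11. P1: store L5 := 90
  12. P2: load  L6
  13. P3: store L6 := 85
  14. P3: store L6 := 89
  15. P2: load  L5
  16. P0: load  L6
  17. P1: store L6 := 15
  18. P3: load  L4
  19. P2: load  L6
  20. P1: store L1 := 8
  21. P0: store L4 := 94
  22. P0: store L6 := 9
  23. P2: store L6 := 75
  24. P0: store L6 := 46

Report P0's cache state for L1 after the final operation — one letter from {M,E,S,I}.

state = I

  op1 P2: store L0 := 25 → I/I/M/I on L0; bus BusRdX; mem=30
  op2 P1: store L0 := 99 → I/M/I/I on L0; bus BusRdX Flush; mem=25
  op3 P0: store L6 := 44 → M/I/I/I on L6; bus BusRdX; mem=30
  op4 P0: store L0 := 57 → M/I/I/I on L0; bus BusRdX Flush; mem=99
  op5 P1: load  L0 → S/S/I/I on L0; bus BusRd Flush; mem=57
  op6 P0: store L1 := 86 → M/I/I/I on L1; bus BusRdX; mem=20
  op7 P2: load  L2 → I/I/E/I on L2; bus BusRd; mem=40
  op8 P0: load  L4 → E/I/I/I on L4; bus BusRd; mem=80
  op9 P2: store L6 := 33 → I/I/M/I on L6; bus BusRdX Flush; mem=44
  op10 P3: load  L3 → I/I/I/E on L3; bus BusRd; mem=30
  op11 P1: store L5 := 90 → I/M/I/I on L5; bus BusRdX; mem=60
  op12 P2: load  L6 → I/I/M/I on L6; bus (none); mem=44
  op13 P3: store L6 := 85 → I/I/I/M on L6; bus BusRdX Flush; mem=33
  op14 P3: store L6 := 89 → I/I/I/M on L6; bus (none); mem=33
  op15 P2: load  L5 → I/S/S/I on L5; bus BusRd Flush; mem=90
  op16 P0: load  L6 → S/I/I/S on L6; bus BusRd Flush; mem=89
  op17 P1: store L6 := 15 → I/M/I/I on L6; bus BusRdX; mem=89
  op18 P3: load  L4 → S/I/I/S on L4; bus BusRd; mem=80
  op19 P2: load  L6 → I/S/S/I on L6; bus BusRd Flush; mem=15
  op20 P1: store L1 := 8 → I/M/I/I on L1; bus BusRdX Flush; mem=86
  op21 P0: store L4 := 94 → M/I/I/I on L4; bus BusUpgr; mem=80
  op22 P0: store L6 := 9 → M/I/I/I on L6; bus BusRdX; mem=15
  op23 P2: store L6 := 75 → I/I/M/I on L6; bus BusRdX Flush; mem=9
  op24 P0: store L6 := 46 → M/I/I/I on L6; bus BusRdX Flush; mem=75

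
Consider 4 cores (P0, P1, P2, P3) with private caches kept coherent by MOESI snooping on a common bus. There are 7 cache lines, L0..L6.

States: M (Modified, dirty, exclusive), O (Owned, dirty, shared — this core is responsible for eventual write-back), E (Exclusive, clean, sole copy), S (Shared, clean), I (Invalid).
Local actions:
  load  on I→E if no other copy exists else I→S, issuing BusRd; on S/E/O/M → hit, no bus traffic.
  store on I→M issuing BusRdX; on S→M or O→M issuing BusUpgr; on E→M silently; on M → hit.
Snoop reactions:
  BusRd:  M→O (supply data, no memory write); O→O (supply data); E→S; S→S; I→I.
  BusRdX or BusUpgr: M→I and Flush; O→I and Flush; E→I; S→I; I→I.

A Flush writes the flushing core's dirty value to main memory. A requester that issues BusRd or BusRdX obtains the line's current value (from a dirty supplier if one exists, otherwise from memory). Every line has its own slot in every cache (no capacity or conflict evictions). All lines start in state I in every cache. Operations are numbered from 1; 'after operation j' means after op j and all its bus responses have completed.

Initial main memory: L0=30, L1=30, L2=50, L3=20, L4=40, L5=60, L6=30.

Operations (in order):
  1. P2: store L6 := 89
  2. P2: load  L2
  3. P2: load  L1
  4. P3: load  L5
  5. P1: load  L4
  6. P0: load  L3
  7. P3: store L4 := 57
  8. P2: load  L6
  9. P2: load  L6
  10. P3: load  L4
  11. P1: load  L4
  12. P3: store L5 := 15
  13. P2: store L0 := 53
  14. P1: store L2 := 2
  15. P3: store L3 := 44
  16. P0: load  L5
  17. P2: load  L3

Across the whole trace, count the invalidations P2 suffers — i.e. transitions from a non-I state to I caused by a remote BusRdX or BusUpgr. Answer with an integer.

invalidations = 1

[1] P2: store L6 := 89 | P0:I, P1:I, P2:M(89), P3:I | bus: BusRdX
[2] P2: load  L2 | P0:I, P1:I, P2:E(50), P3:I | bus: BusRd
[3] P2: load  L1 | P0:I, P1:I, P2:E(30), P3:I | bus: BusRd
[4] P3: load  L5 | P0:I, P1:I, P2:I, P3:E(60) | bus: BusRd
[5] P1: load  L4 | P0:I, P1:E(40), P2:I, P3:I | bus: BusRd
[6] P0: load  L3 | P0:E(20), P1:I, P2:I, P3:I | bus: BusRd
[7] P3: store L4 := 57 | P0:I, P1:I, P2:I, P3:M(57) | bus: BusRdX
[8] P2: load  L6 | P0:I, P1:I, P2:M(89), P3:I | bus: none
[9] P2: load  L6 | P0:I, P1:I, P2:M(89), P3:I | bus: none
[10] P3: load  L4 | P0:I, P1:I, P2:I, P3:M(57) | bus: none
[11] P1: load  L4 | P0:I, P1:S(57), P2:I, P3:O(57) | bus: BusRd
[12] P3: store L5 := 15 | P0:I, P1:I, P2:I, P3:M(15) | bus: none
[13] P2: store L0 := 53 | P0:I, P1:I, P2:M(53), P3:I | bus: BusRdX
[14] P1: store L2 := 2 | P0:I, P1:M(2), P2:I, P3:I | bus: BusRdX
[15] P3: store L3 := 44 | P0:I, P1:I, P2:I, P3:M(44) | bus: BusRdX
[16] P0: load  L5 | P0:S(15), P1:I, P2:I, P3:O(15) | bus: BusRd
[17] P2: load  L3 | P0:I, P1:I, P2:S(44), P3:O(44) | bus: BusRd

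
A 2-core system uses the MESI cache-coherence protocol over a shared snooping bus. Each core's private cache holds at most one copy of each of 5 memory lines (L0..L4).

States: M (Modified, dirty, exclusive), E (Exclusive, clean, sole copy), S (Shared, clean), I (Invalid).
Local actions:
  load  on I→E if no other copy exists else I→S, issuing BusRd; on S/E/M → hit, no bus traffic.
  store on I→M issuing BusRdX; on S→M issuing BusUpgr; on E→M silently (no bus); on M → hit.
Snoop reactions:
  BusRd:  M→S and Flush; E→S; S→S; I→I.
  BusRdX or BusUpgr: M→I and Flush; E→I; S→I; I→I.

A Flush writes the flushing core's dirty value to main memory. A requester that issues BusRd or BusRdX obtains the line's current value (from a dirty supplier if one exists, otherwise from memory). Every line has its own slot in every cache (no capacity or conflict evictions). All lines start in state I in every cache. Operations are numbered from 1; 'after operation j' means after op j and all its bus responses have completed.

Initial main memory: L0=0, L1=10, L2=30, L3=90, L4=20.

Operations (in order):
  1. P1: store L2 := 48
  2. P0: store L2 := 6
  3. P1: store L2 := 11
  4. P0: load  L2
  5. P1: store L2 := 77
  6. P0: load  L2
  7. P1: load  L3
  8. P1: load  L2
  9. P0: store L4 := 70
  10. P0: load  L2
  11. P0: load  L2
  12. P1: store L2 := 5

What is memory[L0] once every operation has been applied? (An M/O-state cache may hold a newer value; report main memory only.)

  op1 P1: store L2 := 48 → I/M on L2; bus BusRdX; mem=30
  op2 P0: store L2 := 6 → M/I on L2; bus BusRdX Flush; mem=48
  op3 P1: store L2 := 11 → I/M on L2; bus BusRdX Flush; mem=6
  op4 P0: load  L2 → S/S on L2; bus BusRd Flush; mem=11
  op5 P1: store L2 := 77 → I/M on L2; bus BusUpgr; mem=11
  op6 P0: load  L2 → S/S on L2; bus BusRd Flush; mem=77
  op7 P1: load  L3 → I/E on L3; bus BusRd; mem=90
  op8 P1: load  L2 → S/S on L2; bus (none); mem=77
  op9 P0: store L4 := 70 → M/I on L4; bus BusRdX; mem=20
  op10 P0: load  L2 → S/S on L2; bus (none); mem=77
  op11 P0: load  L2 → S/S on L2; bus (none); mem=77
  op12 P1: store L2 := 5 → I/M on L2; bus BusUpgr; mem=77

memory[L0] = 0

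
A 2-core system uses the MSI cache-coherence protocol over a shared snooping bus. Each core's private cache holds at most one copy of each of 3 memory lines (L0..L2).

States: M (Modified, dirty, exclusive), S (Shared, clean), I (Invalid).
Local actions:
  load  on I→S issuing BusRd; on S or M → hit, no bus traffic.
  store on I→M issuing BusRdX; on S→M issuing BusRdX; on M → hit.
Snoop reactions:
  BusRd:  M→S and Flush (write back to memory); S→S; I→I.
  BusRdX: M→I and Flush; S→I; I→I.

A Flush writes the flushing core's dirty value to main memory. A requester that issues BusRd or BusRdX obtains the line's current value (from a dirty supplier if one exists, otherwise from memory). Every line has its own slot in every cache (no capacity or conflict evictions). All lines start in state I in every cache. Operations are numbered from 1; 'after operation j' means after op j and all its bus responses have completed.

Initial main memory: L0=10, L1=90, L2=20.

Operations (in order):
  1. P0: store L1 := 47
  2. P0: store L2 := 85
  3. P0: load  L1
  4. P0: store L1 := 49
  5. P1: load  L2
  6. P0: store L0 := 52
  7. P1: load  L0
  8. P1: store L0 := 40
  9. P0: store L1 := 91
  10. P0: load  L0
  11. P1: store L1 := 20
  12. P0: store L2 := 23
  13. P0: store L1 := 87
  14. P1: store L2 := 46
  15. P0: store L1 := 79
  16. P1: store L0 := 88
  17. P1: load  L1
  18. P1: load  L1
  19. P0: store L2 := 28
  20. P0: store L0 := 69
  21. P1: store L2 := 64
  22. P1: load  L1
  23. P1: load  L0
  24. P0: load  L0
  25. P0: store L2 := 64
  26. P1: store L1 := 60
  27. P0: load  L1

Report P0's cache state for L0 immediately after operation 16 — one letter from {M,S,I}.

step 1: P0: store L1 := 47  ⟶  MI  (L1)  txn=BusRdX  M[L1]=90
step 2: P0: store L2 := 85  ⟶  MI  (L2)  txn=BusRdX  M[L2]=20
step 3: P0: load  L1  ⟶  MI  (L1)  txn=∅  M[L1]=90
step 4: P0: store L1 := 49  ⟶  MI  (L1)  txn=∅  M[L1]=90
step 5: P1: load  L2  ⟶  SS  (L2)  txn=BusRd+Flush  M[L2]=85
step 6: P0: store L0 := 52  ⟶  MI  (L0)  txn=BusRdX  M[L0]=10
step 7: P1: load  L0  ⟶  SS  (L0)  txn=BusRd+Flush  M[L0]=52
step 8: P1: store L0 := 40  ⟶  IM  (L0)  txn=BusRdX  M[L0]=52
step 9: P0: store L1 := 91  ⟶  MI  (L1)  txn=∅  M[L1]=90
step 10: P0: load  L0  ⟶  SS  (L0)  txn=BusRd+Flush  M[L0]=40
step 11: P1: store L1 := 20  ⟶  IM  (L1)  txn=BusRdX+Flush  M[L1]=91
step 12: P0: store L2 := 23  ⟶  MI  (L2)  txn=BusRdX  M[L2]=85
step 13: P0: store L1 := 87  ⟶  MI  (L1)  txn=BusRdX+Flush  M[L1]=20
step 14: P1: store L2 := 46  ⟶  IM  (L2)  txn=BusRdX+Flush  M[L2]=23
step 15: P0: store L1 := 79  ⟶  MI  (L1)  txn=∅  M[L1]=20
step 16: P1: store L0 := 88  ⟶  IM  (L0)  txn=BusRdX  M[L0]=40
step 17: P1: load  L1  ⟶  SS  (L1)  txn=BusRd+Flush  M[L1]=79
step 18: P1: load  L1  ⟶  SS  (L1)  txn=∅  M[L1]=79
step 19: P0: store L2 := 28  ⟶  MI  (L2)  txn=BusRdX+Flush  M[L2]=46
step 20: P0: store L0 := 69  ⟶  MI  (L0)  txn=BusRdX+Flush  M[L0]=88
step 21: P1: store L2 := 64  ⟶  IM  (L2)  txn=BusRdX+Flush  M[L2]=28
step 22: P1: load  L1  ⟶  SS  (L1)  txn=∅  M[L1]=79
step 23: P1: load  L0  ⟶  SS  (L0)  txn=BusRd+Flush  M[L0]=69
step 24: P0: load  L0  ⟶  SS  (L0)  txn=∅  M[L0]=69
step 25: P0: store L2 := 64  ⟶  MI  (L2)  txn=BusRdX+Flush  M[L2]=64
step 26: P1: store L1 := 60  ⟶  IM  (L1)  txn=BusRdX  M[L1]=79
step 27: P0: load  L1  ⟶  SS  (L1)  txn=BusRd+Flush  M[L1]=60

state = I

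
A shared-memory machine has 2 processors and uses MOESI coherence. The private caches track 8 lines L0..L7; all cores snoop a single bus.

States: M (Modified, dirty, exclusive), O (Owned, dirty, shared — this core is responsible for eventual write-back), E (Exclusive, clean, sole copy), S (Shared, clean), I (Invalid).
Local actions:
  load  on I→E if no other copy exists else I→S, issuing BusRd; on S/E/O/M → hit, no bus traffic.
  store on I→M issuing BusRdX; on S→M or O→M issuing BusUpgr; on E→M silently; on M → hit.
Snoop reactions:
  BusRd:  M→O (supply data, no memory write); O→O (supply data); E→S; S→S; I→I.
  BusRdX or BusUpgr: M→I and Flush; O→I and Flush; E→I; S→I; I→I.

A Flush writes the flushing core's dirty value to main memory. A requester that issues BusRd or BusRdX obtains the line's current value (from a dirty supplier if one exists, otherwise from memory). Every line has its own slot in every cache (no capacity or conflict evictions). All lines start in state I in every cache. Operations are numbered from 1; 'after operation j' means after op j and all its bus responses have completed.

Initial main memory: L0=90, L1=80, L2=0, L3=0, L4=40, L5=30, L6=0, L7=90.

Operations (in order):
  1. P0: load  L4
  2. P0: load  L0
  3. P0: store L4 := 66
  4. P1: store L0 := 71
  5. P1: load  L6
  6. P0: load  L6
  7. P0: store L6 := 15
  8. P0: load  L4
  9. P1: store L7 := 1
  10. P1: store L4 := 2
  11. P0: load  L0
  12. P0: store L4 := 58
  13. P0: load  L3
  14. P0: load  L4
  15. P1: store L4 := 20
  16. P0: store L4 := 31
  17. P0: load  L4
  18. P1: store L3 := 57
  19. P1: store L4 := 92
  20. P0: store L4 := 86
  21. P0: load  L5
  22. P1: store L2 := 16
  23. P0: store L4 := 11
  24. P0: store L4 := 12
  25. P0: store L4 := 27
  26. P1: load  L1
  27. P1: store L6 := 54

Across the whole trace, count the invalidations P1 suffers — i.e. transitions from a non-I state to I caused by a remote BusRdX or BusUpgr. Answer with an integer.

invalidations = 4

[1] P0: load  L4 | P0:E(40), P1:I | bus: BusRd
[2] P0: load  L0 | P0:E(90), P1:I | bus: BusRd
[3] P0: store L4 := 66 | P0:M(66), P1:I | bus: none
[4] P1: store L0 := 71 | P0:I, P1:M(71) | bus: BusRdX
[5] P1: load  L6 | P0:I, P1:E(0) | bus: BusRd
[6] P0: load  L6 | P0:S(0), P1:S(0) | bus: BusRd
[7] P0: store L6 := 15 | P0:M(15), P1:I | bus: BusUpgr
[8] P0: load  L4 | P0:M(66), P1:I | bus: none
[9] P1: store L7 := 1 | P0:I, P1:M(1) | bus: BusRdX
[10] P1: store L4 := 2 | P0:I, P1:M(2) | bus: BusRdX,Flush
[11] P0: load  L0 | P0:S(71), P1:O(71) | bus: BusRd
[12] P0: store L4 := 58 | P0:M(58), P1:I | bus: BusRdX,Flush
[13] P0: load  L3 | P0:E(0), P1:I | bus: BusRd
[14] P0: load  L4 | P0:M(58), P1:I | bus: none
[15] P1: store L4 := 20 | P0:I, P1:M(20) | bus: BusRdX,Flush
[16] P0: store L4 := 31 | P0:M(31), P1:I | bus: BusRdX,Flush
[17] P0: load  L4 | P0:M(31), P1:I | bus: none
[18] P1: store L3 := 57 | P0:I, P1:M(57) | bus: BusRdX
[19] P1: store L4 := 92 | P0:I, P1:M(92) | bus: BusRdX,Flush
[20] P0: store L4 := 86 | P0:M(86), P1:I | bus: BusRdX,Flush
[21] P0: load  L5 | P0:E(30), P1:I | bus: BusRd
[22] P1: store L2 := 16 | P0:I, P1:M(16) | bus: BusRdX
[23] P0: store L4 := 11 | P0:M(11), P1:I | bus: none
[24] P0: store L4 := 12 | P0:M(12), P1:I | bus: none
[25] P0: store L4 := 27 | P0:M(27), P1:I | bus: none
[26] P1: load  L1 | P0:I, P1:E(80) | bus: BusRd
[27] P1: store L6 := 54 | P0:I, P1:M(54) | bus: BusRdX,Flush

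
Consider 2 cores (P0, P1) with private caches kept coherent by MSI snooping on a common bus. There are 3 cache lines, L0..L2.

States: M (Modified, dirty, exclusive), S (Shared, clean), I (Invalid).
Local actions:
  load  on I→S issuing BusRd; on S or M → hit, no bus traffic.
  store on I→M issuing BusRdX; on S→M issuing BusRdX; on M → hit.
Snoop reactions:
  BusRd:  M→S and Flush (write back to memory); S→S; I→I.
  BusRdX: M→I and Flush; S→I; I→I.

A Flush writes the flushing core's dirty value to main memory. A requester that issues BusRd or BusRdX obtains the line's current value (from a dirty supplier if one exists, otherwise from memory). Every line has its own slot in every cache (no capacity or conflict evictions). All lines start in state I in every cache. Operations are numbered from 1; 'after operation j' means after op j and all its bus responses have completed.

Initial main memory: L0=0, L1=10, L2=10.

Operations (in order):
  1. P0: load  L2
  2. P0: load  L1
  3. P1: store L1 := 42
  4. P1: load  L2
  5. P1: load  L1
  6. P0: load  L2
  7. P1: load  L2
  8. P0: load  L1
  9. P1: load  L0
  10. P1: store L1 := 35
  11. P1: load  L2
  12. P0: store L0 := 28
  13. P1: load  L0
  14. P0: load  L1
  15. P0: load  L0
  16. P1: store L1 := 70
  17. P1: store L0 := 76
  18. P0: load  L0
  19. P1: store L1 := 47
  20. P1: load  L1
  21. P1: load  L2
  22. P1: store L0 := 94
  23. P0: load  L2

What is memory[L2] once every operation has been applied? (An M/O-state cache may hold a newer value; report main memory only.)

step 1: P0: load  L2  ⟶  SI  (L2)  txn=BusRd  M[L2]=10
step 2: P0: load  L1  ⟶  SI  (L1)  txn=BusRd  M[L1]=10
step 3: P1: store L1 := 42  ⟶  IM  (L1)  txn=BusRdX  M[L1]=10
step 4: P1: load  L2  ⟶  SS  (L2)  txn=BusRd  M[L2]=10
step 5: P1: load  L1  ⟶  IM  (L1)  txn=∅  M[L1]=10
step 6: P0: load  L2  ⟶  SS  (L2)  txn=∅  M[L2]=10
step 7: P1: load  L2  ⟶  SS  (L2)  txn=∅  M[L2]=10
step 8: P0: load  L1  ⟶  SS  (L1)  txn=BusRd+Flush  M[L1]=42
step 9: P1: load  L0  ⟶  IS  (L0)  txn=BusRd  M[L0]=0
step 10: P1: store L1 := 35  ⟶  IM  (L1)  txn=BusRdX  M[L1]=42
step 11: P1: load  L2  ⟶  SS  (L2)  txn=∅  M[L2]=10
step 12: P0: store L0 := 28  ⟶  MI  (L0)  txn=BusRdX  M[L0]=0
step 13: P1: load  L0  ⟶  SS  (L0)  txn=BusRd+Flush  M[L0]=28
step 14: P0: load  L1  ⟶  SS  (L1)  txn=BusRd+Flush  M[L1]=35
step 15: P0: load  L0  ⟶  SS  (L0)  txn=∅  M[L0]=28
step 16: P1: store L1 := 70  ⟶  IM  (L1)  txn=BusRdX  M[L1]=35
step 17: P1: store L0 := 76  ⟶  IM  (L0)  txn=BusRdX  M[L0]=28
step 18: P0: load  L0  ⟶  SS  (L0)  txn=BusRd+Flush  M[L0]=76
step 19: P1: store L1 := 47  ⟶  IM  (L1)  txn=∅  M[L1]=35
step 20: P1: load  L1  ⟶  IM  (L1)  txn=∅  M[L1]=35
step 21: P1: load  L2  ⟶  SS  (L2)  txn=∅  M[L2]=10
step 22: P1: store L0 := 94  ⟶  IM  (L0)  txn=BusRdX  M[L0]=76
step 23: P0: load  L2  ⟶  SS  (L2)  txn=∅  M[L2]=10

memory[L2] = 10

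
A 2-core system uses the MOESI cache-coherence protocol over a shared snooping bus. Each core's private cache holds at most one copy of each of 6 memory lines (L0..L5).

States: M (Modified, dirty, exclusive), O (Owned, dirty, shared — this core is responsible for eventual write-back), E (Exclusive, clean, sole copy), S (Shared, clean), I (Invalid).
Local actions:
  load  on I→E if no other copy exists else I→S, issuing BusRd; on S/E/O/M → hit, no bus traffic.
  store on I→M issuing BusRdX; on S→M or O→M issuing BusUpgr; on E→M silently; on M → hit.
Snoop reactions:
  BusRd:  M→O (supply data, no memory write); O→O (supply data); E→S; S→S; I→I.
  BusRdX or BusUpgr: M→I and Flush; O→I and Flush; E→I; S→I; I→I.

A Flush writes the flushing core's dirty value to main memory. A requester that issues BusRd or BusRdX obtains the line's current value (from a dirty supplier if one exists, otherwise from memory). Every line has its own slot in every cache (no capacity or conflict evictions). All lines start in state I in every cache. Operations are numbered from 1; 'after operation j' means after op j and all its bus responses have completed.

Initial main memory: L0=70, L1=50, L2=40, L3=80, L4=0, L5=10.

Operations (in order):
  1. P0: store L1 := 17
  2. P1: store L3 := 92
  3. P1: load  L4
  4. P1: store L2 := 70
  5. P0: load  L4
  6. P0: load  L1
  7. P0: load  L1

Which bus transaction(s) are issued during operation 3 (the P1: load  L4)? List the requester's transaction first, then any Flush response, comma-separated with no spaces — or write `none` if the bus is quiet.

bus = BusRd

  op1 P0: store L1 := 17 → M/I on L1; bus BusRdX; mem=50
  op2 P1: store L3 := 92 → I/M on L3; bus BusRdX; mem=80
  op3 P1: load  L4 → I/E on L4; bus BusRd; mem=0
  op4 P1: store L2 := 70 → I/M on L2; bus BusRdX; mem=40
  op5 P0: load  L4 → S/S on L4; bus BusRd; mem=0
  op6 P0: load  L1 → M/I on L1; bus (none); mem=50
  op7 P0: load  L1 → M/I on L1; bus (none); mem=50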